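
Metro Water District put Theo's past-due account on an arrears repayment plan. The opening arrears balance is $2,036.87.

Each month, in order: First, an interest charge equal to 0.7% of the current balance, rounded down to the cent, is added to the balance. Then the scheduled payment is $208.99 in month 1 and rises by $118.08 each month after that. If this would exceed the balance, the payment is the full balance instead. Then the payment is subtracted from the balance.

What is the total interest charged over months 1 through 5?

# | Opening | Interest | Payment | End bal
1 | $2,036.87 | $14.25 | $208.99 | $1,842.13
2 | $1,842.13 | $12.89 | $327.07 | $1,527.95
3 | $1,527.95 | $10.69 | $445.15 | $1,093.49
4 | $1,093.49 | $7.65 | $563.23 | $537.91
5 | $537.91 | $3.76 | $541.67 | $0.00
Total interest: $14.25 + $12.89 + $10.69 + $7.65 + $3.76 = $49.24

$49.24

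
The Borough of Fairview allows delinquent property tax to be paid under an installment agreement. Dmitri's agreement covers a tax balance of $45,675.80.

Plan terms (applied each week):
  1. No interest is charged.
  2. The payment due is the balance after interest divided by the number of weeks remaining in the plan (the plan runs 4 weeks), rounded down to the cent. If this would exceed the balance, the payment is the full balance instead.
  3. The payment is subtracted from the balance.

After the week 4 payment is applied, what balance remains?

$0.00

Week 1: opening $45,675.80; payment $11,418.95; balance $34,256.85
Week 2: opening $34,256.85; payment $11,418.95; balance $22,837.90
Week 3: opening $22,837.90; payment $11,418.95; balance $11,418.95
Week 4: opening $11,418.95; payment $11,418.95; balance $0.00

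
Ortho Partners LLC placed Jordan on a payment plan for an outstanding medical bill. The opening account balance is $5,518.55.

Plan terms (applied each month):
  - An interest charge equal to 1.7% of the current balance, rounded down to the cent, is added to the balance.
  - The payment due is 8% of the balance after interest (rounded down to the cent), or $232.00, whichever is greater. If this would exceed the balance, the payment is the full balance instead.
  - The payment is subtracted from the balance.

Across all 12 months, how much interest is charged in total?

Month 1: $5,518.55 +$93.81 interest = $5,612.36; pay $448.98 → $5,163.38
Month 2: $5,163.38 +$87.77 interest = $5,251.15; pay $420.09 → $4,831.06
Month 3: $4,831.06 +$82.12 interest = $4,913.18; pay $393.05 → $4,520.13
Month 4: $4,520.13 +$76.84 interest = $4,596.97; pay $367.75 → $4,229.22
Month 5: $4,229.22 +$71.89 interest = $4,301.11; pay $344.08 → $3,957.03
Month 6: $3,957.03 +$67.26 interest = $4,024.29; pay $321.94 → $3,702.35
Month 7: $3,702.35 +$62.93 interest = $3,765.28; pay $301.22 → $3,464.06
Month 8: $3,464.06 +$58.88 interest = $3,522.94; pay $281.83 → $3,241.11
Month 9: $3,241.11 +$55.09 interest = $3,296.20; pay $263.69 → $3,032.51
Month 10: $3,032.51 +$51.55 interest = $3,084.06; pay $246.72 → $2,837.34
Month 11: $2,837.34 +$48.23 interest = $2,885.57; pay $232.00 → $2,653.57
Month 12: $2,653.57 +$45.11 interest = $2,698.68; pay $232.00 → $2,466.68
Total interest: $93.81 + $87.77 + $82.12 + $76.84 + $71.89 + $67.26 + $62.93 + $58.88 + $55.09 + $51.55 + $48.23 + $45.11 = $801.48

$801.48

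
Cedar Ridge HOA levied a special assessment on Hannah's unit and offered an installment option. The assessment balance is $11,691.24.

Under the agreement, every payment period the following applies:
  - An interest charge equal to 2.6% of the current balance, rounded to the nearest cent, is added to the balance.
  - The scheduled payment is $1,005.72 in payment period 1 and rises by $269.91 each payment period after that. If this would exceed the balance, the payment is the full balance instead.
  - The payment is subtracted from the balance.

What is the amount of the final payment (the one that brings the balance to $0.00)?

Payment period 1: opening $11,691.24; interest $303.97 → $11,995.21; payment $1,005.72; balance $10,989.49
Payment period 2: opening $10,989.49; interest $285.73 → $11,275.22; payment $1,275.63; balance $9,999.59
Payment period 3: opening $9,999.59; interest $259.99 → $10,259.58; payment $1,545.54; balance $8,714.04
Payment period 4: opening $8,714.04; interest $226.57 → $8,940.61; payment $1,815.45; balance $7,125.16
Payment period 5: opening $7,125.16; interest $185.25 → $7,310.41; payment $2,085.36; balance $5,225.05
Payment period 6: opening $5,225.05; interest $135.85 → $5,360.90; payment $2,355.27; balance $3,005.63
Payment period 7: opening $3,005.63; interest $78.15 → $3,083.78; payment $2,625.18; balance $458.60
Payment period 8: opening $458.60; interest $11.92 → $470.52; payment $470.52; balance $0.00

$470.52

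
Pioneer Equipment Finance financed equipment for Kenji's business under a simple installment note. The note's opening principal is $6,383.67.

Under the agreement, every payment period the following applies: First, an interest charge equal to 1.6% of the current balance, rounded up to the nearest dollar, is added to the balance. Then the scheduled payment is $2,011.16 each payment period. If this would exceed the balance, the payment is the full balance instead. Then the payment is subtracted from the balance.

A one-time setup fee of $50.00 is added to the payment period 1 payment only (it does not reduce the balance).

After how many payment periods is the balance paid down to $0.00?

4

Payment period 1: opening $6,383.67; interest $103.00 → $6,486.67; payment $2,011.16 (+ $50.00 fee); balance $4,475.51
Payment period 2: opening $4,475.51; interest $72.00 → $4,547.51; payment $2,011.16; balance $2,536.35
Payment period 3: opening $2,536.35; interest $41.00 → $2,577.35; payment $2,011.16; balance $566.19
Payment period 4: opening $566.19; interest $10.00 → $576.19; payment $576.19; balance $0.00
Balance reaches $0.00 in payment period 4.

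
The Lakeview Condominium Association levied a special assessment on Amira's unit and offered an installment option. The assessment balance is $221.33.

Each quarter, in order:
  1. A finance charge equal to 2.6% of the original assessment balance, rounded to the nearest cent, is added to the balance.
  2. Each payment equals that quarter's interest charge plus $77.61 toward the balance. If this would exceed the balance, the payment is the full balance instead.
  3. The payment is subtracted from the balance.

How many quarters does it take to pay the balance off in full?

3

Quarter 1: $221.33 +$5.75 interest = $227.08; pay $83.36 → $143.72
Quarter 2: $143.72 +$5.75 interest = $149.47; pay $83.36 → $66.11
Quarter 3: $66.11 +$5.75 interest = $71.86; pay $71.86 → $0.00
Balance reaches $0.00 in quarter 3.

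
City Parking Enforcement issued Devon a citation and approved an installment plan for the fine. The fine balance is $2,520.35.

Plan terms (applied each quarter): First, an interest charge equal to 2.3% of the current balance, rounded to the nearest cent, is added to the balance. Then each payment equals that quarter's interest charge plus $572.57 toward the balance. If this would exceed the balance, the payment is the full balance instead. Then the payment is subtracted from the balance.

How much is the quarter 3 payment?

Quarter 1: $2,520.35 +$57.97 interest = $2,578.32; pay $630.54 → $1,947.78
Quarter 2: $1,947.78 +$44.80 interest = $1,992.58; pay $617.37 → $1,375.21
Quarter 3: $1,375.21 +$31.63 interest = $1,406.84; pay $604.20 → $802.64

$604.20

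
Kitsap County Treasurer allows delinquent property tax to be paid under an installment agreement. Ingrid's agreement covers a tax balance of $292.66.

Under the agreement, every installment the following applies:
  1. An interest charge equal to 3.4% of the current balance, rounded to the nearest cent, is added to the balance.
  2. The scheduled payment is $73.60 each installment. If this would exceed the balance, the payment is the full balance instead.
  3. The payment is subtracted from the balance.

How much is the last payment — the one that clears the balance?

# | Opening | Interest | Payment | End bal
1 | $292.66 | $9.95 | $73.60 | $229.01
2 | $229.01 | $7.79 | $73.60 | $163.20
3 | $163.20 | $5.55 | $73.60 | $95.15
4 | $95.15 | $3.24 | $73.60 | $24.79
5 | $24.79 | $0.84 | $25.63 | $0.00

$25.63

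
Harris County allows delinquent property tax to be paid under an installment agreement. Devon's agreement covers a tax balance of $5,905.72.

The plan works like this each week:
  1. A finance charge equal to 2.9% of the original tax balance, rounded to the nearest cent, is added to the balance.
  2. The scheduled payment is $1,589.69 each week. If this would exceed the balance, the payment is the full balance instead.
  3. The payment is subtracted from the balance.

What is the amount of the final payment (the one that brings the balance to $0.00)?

$403.31

Week 1: opening $5,905.72; interest $171.27 → $6,076.99; payment $1,589.69; balance $4,487.30
Week 2: opening $4,487.30; interest $171.27 → $4,658.57; payment $1,589.69; balance $3,068.88
Week 3: opening $3,068.88; interest $171.27 → $3,240.15; payment $1,589.69; balance $1,650.46
Week 4: opening $1,650.46; interest $171.27 → $1,821.73; payment $1,589.69; balance $232.04
Week 5: opening $232.04; interest $171.27 → $403.31; payment $403.31; balance $0.00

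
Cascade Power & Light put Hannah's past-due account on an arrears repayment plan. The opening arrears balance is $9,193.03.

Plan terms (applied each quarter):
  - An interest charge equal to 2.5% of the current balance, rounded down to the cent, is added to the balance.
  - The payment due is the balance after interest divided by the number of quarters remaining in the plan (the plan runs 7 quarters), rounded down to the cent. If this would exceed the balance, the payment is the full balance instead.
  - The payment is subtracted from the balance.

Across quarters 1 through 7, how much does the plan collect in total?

Quarter 1: $9,193.03 +$229.82 interest = $9,422.85; pay $1,346.12 → $8,076.73
Quarter 2: $8,076.73 +$201.91 interest = $8,278.64; pay $1,379.77 → $6,898.87
Quarter 3: $6,898.87 +$172.47 interest = $7,071.34; pay $1,414.26 → $5,657.08
Quarter 4: $5,657.08 +$141.42 interest = $5,798.50; pay $1,449.62 → $4,348.88
Quarter 5: $4,348.88 +$108.72 interest = $4,457.60; pay $1,485.86 → $2,971.74
Quarter 6: $2,971.74 +$74.29 interest = $3,046.03; pay $1,523.01 → $1,523.02
Quarter 7: $1,523.02 +$38.07 interest = $1,561.09; pay $1,561.09 → $0.00
Total paid: $10,159.73

$10,159.73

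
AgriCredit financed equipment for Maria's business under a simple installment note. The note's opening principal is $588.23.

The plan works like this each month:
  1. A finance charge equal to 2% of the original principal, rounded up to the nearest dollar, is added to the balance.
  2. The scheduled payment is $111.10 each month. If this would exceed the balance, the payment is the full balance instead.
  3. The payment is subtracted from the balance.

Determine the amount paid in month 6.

$104.73

# | Opening | Interest | Payment | End bal
1 | $588.23 | $12.00 | $111.10 | $489.13
2 | $489.13 | $12.00 | $111.10 | $390.03
3 | $390.03 | $12.00 | $111.10 | $290.93
4 | $290.93 | $12.00 | $111.10 | $191.83
5 | $191.83 | $12.00 | $111.10 | $92.73
6 | $92.73 | $12.00 | $104.73 | $0.00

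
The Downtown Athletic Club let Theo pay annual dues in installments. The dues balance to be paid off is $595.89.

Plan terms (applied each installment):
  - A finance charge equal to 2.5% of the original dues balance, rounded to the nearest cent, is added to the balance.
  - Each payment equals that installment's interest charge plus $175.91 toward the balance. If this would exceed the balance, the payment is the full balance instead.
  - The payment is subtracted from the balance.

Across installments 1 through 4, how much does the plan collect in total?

Installment 1: opening $595.89; interest $14.90 → $610.79; payment $190.81; balance $419.98
Installment 2: opening $419.98; interest $14.90 → $434.88; payment $190.81; balance $244.07
Installment 3: opening $244.07; interest $14.90 → $258.97; payment $190.81; balance $68.16
Installment 4: opening $68.16; interest $14.90 → $83.06; payment $83.06; balance $0.00
Total paid: $655.49

$655.49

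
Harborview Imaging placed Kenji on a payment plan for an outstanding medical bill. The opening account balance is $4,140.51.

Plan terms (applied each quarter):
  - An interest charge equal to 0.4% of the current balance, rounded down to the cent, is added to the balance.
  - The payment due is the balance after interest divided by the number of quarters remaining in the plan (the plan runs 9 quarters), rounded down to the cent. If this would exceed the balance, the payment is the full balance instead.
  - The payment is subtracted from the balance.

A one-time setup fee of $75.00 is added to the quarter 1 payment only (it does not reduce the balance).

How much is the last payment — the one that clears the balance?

Quarter 1: opening $4,140.51; interest $16.56 → $4,157.07; payment $461.89 (+ $75.00 fee); balance $3,695.18
Quarter 2: opening $3,695.18; interest $14.78 → $3,709.96; payment $463.74; balance $3,246.22
Quarter 3: opening $3,246.22; interest $12.98 → $3,259.20; payment $465.60; balance $2,793.60
Quarter 4: opening $2,793.60; interest $11.17 → $2,804.77; payment $467.46; balance $2,337.31
Quarter 5: opening $2,337.31; interest $9.34 → $2,346.65; payment $469.33; balance $1,877.32
Quarter 6: opening $1,877.32; interest $7.50 → $1,884.82; payment $471.20; balance $1,413.62
Quarter 7: opening $1,413.62; interest $5.65 → $1,419.27; payment $473.09; balance $946.18
Quarter 8: opening $946.18; interest $3.78 → $949.96; payment $474.98; balance $474.98
Quarter 9: opening $474.98; interest $1.89 → $476.87; payment $476.87; balance $0.00

$476.87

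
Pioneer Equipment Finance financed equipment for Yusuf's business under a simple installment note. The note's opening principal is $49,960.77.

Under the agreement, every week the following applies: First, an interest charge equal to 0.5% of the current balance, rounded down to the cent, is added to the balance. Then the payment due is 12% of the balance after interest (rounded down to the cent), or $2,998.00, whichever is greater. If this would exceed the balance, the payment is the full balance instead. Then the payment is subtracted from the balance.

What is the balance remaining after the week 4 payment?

# | Opening | Interest | Payment | End bal
1 | $49,960.77 | $249.80 | $6,025.26 | $44,185.31
2 | $44,185.31 | $220.92 | $5,328.74 | $39,077.49
3 | $39,077.49 | $195.38 | $4,712.74 | $34,560.13
4 | $34,560.13 | $172.80 | $4,167.95 | $30,564.98

$30,564.98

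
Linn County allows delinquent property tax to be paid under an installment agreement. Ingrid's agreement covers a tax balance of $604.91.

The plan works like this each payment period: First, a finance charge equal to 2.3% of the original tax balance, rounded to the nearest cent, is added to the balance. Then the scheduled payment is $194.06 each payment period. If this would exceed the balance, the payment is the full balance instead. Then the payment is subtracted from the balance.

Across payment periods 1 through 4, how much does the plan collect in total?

Payment period 1: $604.91 +$13.91 interest = $618.82; pay $194.06 → $424.76
Payment period 2: $424.76 +$13.91 interest = $438.67; pay $194.06 → $244.61
Payment period 3: $244.61 +$13.91 interest = $258.52; pay $194.06 → $64.46
Payment period 4: $64.46 +$13.91 interest = $78.37; pay $78.37 → $0.00
Total paid: $660.55

$660.55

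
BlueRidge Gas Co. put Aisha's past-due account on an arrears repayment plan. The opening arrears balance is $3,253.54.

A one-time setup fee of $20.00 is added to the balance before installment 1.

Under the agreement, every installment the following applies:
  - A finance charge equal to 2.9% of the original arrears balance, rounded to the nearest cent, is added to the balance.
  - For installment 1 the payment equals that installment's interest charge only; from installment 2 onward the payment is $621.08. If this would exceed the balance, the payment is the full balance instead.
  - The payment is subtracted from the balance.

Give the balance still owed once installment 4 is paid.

$1,693.35

Installment 1: $3,273.54 +$94.35 interest = $3,367.89; pay $94.35 → $3,273.54
Installment 2: $3,273.54 +$94.35 interest = $3,367.89; pay $621.08 → $2,746.81
Installment 3: $2,746.81 +$94.35 interest = $2,841.16; pay $621.08 → $2,220.08
Installment 4: $2,220.08 +$94.35 interest = $2,314.43; pay $621.08 → $1,693.35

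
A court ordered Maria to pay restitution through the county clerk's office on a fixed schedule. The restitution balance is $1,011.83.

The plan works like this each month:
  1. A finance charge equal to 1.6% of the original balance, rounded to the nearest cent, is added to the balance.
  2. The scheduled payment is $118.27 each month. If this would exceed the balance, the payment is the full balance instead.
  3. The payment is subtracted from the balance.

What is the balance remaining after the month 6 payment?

$399.35

Month 1: opening $1,011.83; interest $16.19 → $1,028.02; payment $118.27; balance $909.75
Month 2: opening $909.75; interest $16.19 → $925.94; payment $118.27; balance $807.67
Month 3: opening $807.67; interest $16.19 → $823.86; payment $118.27; balance $705.59
Month 4: opening $705.59; interest $16.19 → $721.78; payment $118.27; balance $603.51
Month 5: opening $603.51; interest $16.19 → $619.70; payment $118.27; balance $501.43
Month 6: opening $501.43; interest $16.19 → $517.62; payment $118.27; balance $399.35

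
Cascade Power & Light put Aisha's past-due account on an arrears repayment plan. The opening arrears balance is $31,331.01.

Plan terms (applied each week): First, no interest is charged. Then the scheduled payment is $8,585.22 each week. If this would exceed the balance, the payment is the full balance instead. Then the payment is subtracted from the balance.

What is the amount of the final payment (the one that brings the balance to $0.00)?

$5,575.35

Week 1: opening $31,331.01; payment $8,585.22; balance $22,745.79
Week 2: opening $22,745.79; payment $8,585.22; balance $14,160.57
Week 3: opening $14,160.57; payment $8,585.22; balance $5,575.35
Week 4: opening $5,575.35; payment $5,575.35; balance $0.00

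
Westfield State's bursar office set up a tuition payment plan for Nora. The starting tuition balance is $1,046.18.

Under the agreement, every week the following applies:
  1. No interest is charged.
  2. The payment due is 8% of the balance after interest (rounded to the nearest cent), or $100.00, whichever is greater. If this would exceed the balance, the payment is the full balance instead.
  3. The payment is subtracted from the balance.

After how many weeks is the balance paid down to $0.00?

11

# | Opening | Payment | End bal
1 | $1,046.18 | $100.00 | $946.18
2 | $946.18 | $100.00 | $846.18
3 | $846.18 | $100.00 | $746.18
4 | $746.18 | $100.00 | $646.18
5 | $646.18 | $100.00 | $546.18
6 | $546.18 | $100.00 | $446.18
7 | $446.18 | $100.00 | $346.18
8 | $346.18 | $100.00 | $246.18
9 | $246.18 | $100.00 | $146.18
10 | $146.18 | $100.00 | $46.18
11 | $46.18 | $46.18 | $0.00
Balance reaches $0.00 in week 11.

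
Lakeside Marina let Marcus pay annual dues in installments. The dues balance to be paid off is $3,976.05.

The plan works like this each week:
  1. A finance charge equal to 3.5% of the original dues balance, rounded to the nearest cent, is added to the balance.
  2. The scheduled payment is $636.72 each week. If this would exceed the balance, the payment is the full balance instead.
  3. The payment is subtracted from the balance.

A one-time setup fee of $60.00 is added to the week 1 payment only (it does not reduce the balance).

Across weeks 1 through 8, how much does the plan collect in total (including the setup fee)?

Week 1: $3,976.05 +$139.16 interest = $4,115.21; pay $636.72 (+ $60.00 fee) → $3,478.49
Week 2: $3,478.49 +$139.16 interest = $3,617.65; pay $636.72 → $2,980.93
Week 3: $2,980.93 +$139.16 interest = $3,120.09; pay $636.72 → $2,483.37
Week 4: $2,483.37 +$139.16 interest = $2,622.53; pay $636.72 → $1,985.81
Week 5: $1,985.81 +$139.16 interest = $2,124.97; pay $636.72 → $1,488.25
Week 6: $1,488.25 +$139.16 interest = $1,627.41; pay $636.72 → $990.69
Week 7: $990.69 +$139.16 interest = $1,129.85; pay $636.72 → $493.13
Week 8: $493.13 +$139.16 interest = $632.29; pay $632.29 → $0.00
Total paid: $5,149.33

$5,149.33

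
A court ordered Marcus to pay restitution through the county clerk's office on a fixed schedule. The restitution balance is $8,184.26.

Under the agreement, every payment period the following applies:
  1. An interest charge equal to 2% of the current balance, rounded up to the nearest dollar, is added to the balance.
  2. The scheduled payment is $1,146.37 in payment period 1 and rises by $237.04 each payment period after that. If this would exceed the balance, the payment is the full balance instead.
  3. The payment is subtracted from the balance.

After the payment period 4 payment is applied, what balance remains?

$2,695.54

Payment period 1: opening $8,184.26; interest $164.00 → $8,348.26; payment $1,146.37; balance $7,201.89
Payment period 2: opening $7,201.89; interest $145.00 → $7,346.89; payment $1,383.41; balance $5,963.48
Payment period 3: opening $5,963.48; interest $120.00 → $6,083.48; payment $1,620.45; balance $4,463.03
Payment period 4: opening $4,463.03; interest $90.00 → $4,553.03; payment $1,857.49; balance $2,695.54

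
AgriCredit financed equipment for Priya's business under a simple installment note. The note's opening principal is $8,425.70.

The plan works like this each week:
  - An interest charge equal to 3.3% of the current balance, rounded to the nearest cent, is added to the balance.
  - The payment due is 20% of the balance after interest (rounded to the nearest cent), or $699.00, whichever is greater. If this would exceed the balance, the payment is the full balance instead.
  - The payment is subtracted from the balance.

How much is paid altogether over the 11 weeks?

Week 1: opening $8,425.70; interest $278.05 → $8,703.75; payment $1,740.75; balance $6,963.00
Week 2: opening $6,963.00; interest $229.78 → $7,192.78; payment $1,438.56; balance $5,754.22
Week 3: opening $5,754.22; interest $189.89 → $5,944.11; payment $1,188.82; balance $4,755.29
Week 4: opening $4,755.29; interest $156.92 → $4,912.21; payment $982.44; balance $3,929.77
Week 5: opening $3,929.77; interest $129.68 → $4,059.45; payment $811.89; balance $3,247.56
Week 6: opening $3,247.56; interest $107.17 → $3,354.73; payment $699.00; balance $2,655.73
Week 7: opening $2,655.73; interest $87.64 → $2,743.37; payment $699.00; balance $2,044.37
Week 8: opening $2,044.37; interest $67.46 → $2,111.83; payment $699.00; balance $1,412.83
Week 9: opening $1,412.83; interest $46.62 → $1,459.45; payment $699.00; balance $760.45
Week 10: opening $760.45; interest $25.09 → $785.54; payment $699.00; balance $86.54
Week 11: opening $86.54; interest $2.86 → $89.40; payment $89.40; balance $0.00
Total paid: $9,746.86

$9,746.86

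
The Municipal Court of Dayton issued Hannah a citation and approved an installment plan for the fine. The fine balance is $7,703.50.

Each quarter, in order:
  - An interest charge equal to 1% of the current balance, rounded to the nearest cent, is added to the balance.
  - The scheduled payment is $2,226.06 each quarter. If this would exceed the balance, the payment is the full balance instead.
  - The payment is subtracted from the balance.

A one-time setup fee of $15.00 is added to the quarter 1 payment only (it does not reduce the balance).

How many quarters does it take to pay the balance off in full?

4

Quarter 1: opening $7,703.50; interest $77.04 → $7,780.54; payment $2,226.06 (+ $15.00 fee); balance $5,554.48
Quarter 2: opening $5,554.48; interest $55.54 → $5,610.02; payment $2,226.06; balance $3,383.96
Quarter 3: opening $3,383.96; interest $33.84 → $3,417.80; payment $2,226.06; balance $1,191.74
Quarter 4: opening $1,191.74; interest $11.92 → $1,203.66; payment $1,203.66; balance $0.00
Balance reaches $0.00 in quarter 4.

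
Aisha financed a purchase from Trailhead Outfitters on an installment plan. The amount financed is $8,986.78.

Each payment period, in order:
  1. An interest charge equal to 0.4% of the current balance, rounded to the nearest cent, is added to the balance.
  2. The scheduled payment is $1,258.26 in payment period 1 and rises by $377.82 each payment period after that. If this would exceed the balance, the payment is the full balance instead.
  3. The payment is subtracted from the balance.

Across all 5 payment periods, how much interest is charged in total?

# | Opening | Interest | Payment | End bal
1 | $8,986.78 | $35.95 | $1,258.26 | $7,764.47
2 | $7,764.47 | $31.06 | $1,636.08 | $6,159.45
3 | $6,159.45 | $24.64 | $2,013.90 | $4,170.19
4 | $4,170.19 | $16.68 | $2,391.72 | $1,795.15
5 | $1,795.15 | $7.18 | $1,802.33 | $0.00
Total interest: $35.95 + $31.06 + $24.64 + $16.68 + $7.18 = $115.51

$115.51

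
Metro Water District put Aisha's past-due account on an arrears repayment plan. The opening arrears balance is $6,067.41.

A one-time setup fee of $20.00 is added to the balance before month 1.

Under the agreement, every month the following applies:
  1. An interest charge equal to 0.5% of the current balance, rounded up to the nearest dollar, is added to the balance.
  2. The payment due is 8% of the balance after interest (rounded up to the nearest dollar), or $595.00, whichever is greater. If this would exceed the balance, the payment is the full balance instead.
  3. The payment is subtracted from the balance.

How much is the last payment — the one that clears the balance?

Month 1: $6,087.41 +$31.00 interest = $6,118.41; pay $595.00 → $5,523.41
Month 2: $5,523.41 +$28.00 interest = $5,551.41; pay $595.00 → $4,956.41
Month 3: $4,956.41 +$25.00 interest = $4,981.41; pay $595.00 → $4,386.41
Month 4: $4,386.41 +$22.00 interest = $4,408.41; pay $595.00 → $3,813.41
Month 5: $3,813.41 +$20.00 interest = $3,833.41; pay $595.00 → $3,238.41
Month 6: $3,238.41 +$17.00 interest = $3,255.41; pay $595.00 → $2,660.41
Month 7: $2,660.41 +$14.00 interest = $2,674.41; pay $595.00 → $2,079.41
Month 8: $2,079.41 +$11.00 interest = $2,090.41; pay $595.00 → $1,495.41
Month 9: $1,495.41 +$8.00 interest = $1,503.41; pay $595.00 → $908.41
Month 10: $908.41 +$5.00 interest = $913.41; pay $595.00 → $318.41
Month 11: $318.41 +$2.00 interest = $320.41; pay $320.41 → $0.00

$320.41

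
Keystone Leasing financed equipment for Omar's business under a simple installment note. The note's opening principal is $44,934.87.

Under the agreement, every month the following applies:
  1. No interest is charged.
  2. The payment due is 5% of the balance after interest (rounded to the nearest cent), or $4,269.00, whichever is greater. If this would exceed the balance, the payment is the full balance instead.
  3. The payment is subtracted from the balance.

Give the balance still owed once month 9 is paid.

$6,513.87

Month 1: opening $44,934.87; payment $4,269.00; balance $40,665.87
Month 2: opening $40,665.87; payment $4,269.00; balance $36,396.87
Month 3: opening $36,396.87; payment $4,269.00; balance $32,127.87
Month 4: opening $32,127.87; payment $4,269.00; balance $27,858.87
Month 5: opening $27,858.87; payment $4,269.00; balance $23,589.87
Month 6: opening $23,589.87; payment $4,269.00; balance $19,320.87
Month 7: opening $19,320.87; payment $4,269.00; balance $15,051.87
Month 8: opening $15,051.87; payment $4,269.00; balance $10,782.87
Month 9: opening $10,782.87; payment $4,269.00; balance $6,513.87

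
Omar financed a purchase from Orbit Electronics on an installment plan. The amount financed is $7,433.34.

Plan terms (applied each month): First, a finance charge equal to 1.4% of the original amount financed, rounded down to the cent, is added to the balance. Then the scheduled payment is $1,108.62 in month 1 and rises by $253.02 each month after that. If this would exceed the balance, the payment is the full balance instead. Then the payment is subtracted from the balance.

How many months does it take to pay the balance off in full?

5

# | Opening | Interest | Payment | End bal
1 | $7,433.34 | $104.06 | $1,108.62 | $6,428.78
2 | $6,428.78 | $104.06 | $1,361.64 | $5,171.20
3 | $5,171.20 | $104.06 | $1,614.66 | $3,660.60
4 | $3,660.60 | $104.06 | $1,867.68 | $1,896.98
5 | $1,896.98 | $104.06 | $2,001.04 | $0.00
Balance reaches $0.00 in month 5.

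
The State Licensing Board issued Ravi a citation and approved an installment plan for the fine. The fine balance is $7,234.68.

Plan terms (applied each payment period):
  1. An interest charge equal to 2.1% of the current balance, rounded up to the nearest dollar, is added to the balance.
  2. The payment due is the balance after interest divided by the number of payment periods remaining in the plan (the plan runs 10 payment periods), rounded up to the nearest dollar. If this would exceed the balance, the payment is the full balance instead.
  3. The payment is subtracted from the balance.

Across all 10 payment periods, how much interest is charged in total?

Payment period 1: opening $7,234.68; interest $152.00 → $7,386.68; payment $739.00; balance $6,647.68
Payment period 2: opening $6,647.68; interest $140.00 → $6,787.68; payment $755.00; balance $6,032.68
Payment period 3: opening $6,032.68; interest $127.00 → $6,159.68; payment $770.00; balance $5,389.68
Payment period 4: opening $5,389.68; interest $114.00 → $5,503.68; payment $787.00; balance $4,716.68
Payment period 5: opening $4,716.68; interest $100.00 → $4,816.68; payment $803.00; balance $4,013.68
Payment period 6: opening $4,013.68; interest $85.00 → $4,098.68; payment $820.00; balance $3,278.68
Payment period 7: opening $3,278.68; interest $69.00 → $3,347.68; payment $837.00; balance $2,510.68
Payment period 8: opening $2,510.68; interest $53.00 → $2,563.68; payment $855.00; balance $1,708.68
Payment period 9: opening $1,708.68; interest $36.00 → $1,744.68; payment $873.00; balance $871.68
Payment period 10: opening $871.68; interest $19.00 → $890.68; payment $890.68; balance $0.00
Total interest: $152.00 + $140.00 + $127.00 + $114.00 + $100.00 + $85.00 + $69.00 + $53.00 + $36.00 + $19.00 = $895.00

$895.00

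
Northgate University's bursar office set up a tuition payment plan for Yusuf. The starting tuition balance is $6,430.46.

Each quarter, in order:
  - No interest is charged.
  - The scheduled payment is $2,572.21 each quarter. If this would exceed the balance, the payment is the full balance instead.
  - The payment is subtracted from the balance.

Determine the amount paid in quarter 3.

$1,286.04

Quarter 1: $6,430.46 − $2,572.21 → $3,858.25
Quarter 2: $3,858.25 − $2,572.21 → $1,286.04
Quarter 3: $1,286.04 − $1,286.04 → $0.00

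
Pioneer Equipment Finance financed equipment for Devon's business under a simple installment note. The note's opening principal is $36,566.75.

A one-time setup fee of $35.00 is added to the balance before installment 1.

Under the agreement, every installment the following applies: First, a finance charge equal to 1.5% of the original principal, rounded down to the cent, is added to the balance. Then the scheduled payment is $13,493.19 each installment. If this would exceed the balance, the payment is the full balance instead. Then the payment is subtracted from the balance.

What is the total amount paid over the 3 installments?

$38,247.25

Installment 1: $36,601.75 +$548.50 interest = $37,150.25; pay $13,493.19 → $23,657.06
Installment 2: $23,657.06 +$548.50 interest = $24,205.56; pay $13,493.19 → $10,712.37
Installment 3: $10,712.37 +$548.50 interest = $11,260.87; pay $11,260.87 → $0.00
Total paid: $38,247.25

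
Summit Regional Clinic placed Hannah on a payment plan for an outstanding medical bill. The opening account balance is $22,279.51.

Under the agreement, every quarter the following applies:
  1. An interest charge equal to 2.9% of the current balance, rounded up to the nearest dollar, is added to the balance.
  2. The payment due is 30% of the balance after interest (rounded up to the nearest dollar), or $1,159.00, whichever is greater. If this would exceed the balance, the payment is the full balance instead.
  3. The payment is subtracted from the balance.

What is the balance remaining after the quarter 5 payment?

$4,319.51

Quarter 1: $22,279.51 +$647.00 interest = $22,926.51; pay $6,878.00 → $16,048.51
Quarter 2: $16,048.51 +$466.00 interest = $16,514.51; pay $4,955.00 → $11,559.51
Quarter 3: $11,559.51 +$336.00 interest = $11,895.51; pay $3,569.00 → $8,326.51
Quarter 4: $8,326.51 +$242.00 interest = $8,568.51; pay $2,571.00 → $5,997.51
Quarter 5: $5,997.51 +$174.00 interest = $6,171.51; pay $1,852.00 → $4,319.51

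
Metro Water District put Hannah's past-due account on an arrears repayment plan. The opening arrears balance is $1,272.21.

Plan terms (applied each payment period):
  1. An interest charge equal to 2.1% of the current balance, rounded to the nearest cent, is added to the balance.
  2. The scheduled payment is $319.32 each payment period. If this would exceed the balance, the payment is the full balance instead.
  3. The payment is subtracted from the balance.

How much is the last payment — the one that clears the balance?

Payment period 1: opening $1,272.21; interest $26.72 → $1,298.93; payment $319.32; balance $979.61
Payment period 2: opening $979.61; interest $20.57 → $1,000.18; payment $319.32; balance $680.86
Payment period 3: opening $680.86; interest $14.30 → $695.16; payment $319.32; balance $375.84
Payment period 4: opening $375.84; interest $7.89 → $383.73; payment $319.32; balance $64.41
Payment period 5: opening $64.41; interest $1.35 → $65.76; payment $65.76; balance $0.00

$65.76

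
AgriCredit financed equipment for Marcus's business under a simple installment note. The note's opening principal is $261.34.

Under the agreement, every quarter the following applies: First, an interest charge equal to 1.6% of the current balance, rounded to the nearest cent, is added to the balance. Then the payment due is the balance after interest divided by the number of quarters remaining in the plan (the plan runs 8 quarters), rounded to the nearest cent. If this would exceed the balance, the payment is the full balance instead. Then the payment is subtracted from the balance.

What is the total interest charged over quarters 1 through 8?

$19.54

# | Opening | Interest | Payment | End bal
1 | $261.34 | $4.18 | $33.19 | $232.33
2 | $232.33 | $3.72 | $33.72 | $202.33
3 | $202.33 | $3.24 | $34.26 | $171.31
4 | $171.31 | $2.74 | $34.81 | $139.24
5 | $139.24 | $2.23 | $35.37 | $106.10
6 | $106.10 | $1.70 | $35.93 | $71.87
7 | $71.87 | $1.15 | $36.51 | $36.51
8 | $36.51 | $0.58 | $37.09 | $0.00
Total interest: $4.18 + $3.72 + $3.24 + $2.74 + $2.23 + $1.70 + $1.15 + $0.58 = $19.54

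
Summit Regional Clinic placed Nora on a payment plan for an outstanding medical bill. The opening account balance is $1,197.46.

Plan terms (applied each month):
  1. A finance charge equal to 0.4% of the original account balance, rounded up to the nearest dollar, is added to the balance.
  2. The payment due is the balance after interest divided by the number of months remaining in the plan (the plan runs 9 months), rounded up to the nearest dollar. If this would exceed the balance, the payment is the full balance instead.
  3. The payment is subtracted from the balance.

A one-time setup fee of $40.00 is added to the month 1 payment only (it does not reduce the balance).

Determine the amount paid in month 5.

Month 1: $1,197.46 +$5.00 interest = $1,202.46; pay $134.00 (+ $40.00 fee) → $1,068.46
Month 2: $1,068.46 +$5.00 interest = $1,073.46; pay $135.00 → $938.46
Month 3: $938.46 +$5.00 interest = $943.46; pay $135.00 → $808.46
Month 4: $808.46 +$5.00 interest = $813.46; pay $136.00 → $677.46
Month 5: $677.46 +$5.00 interest = $682.46; pay $137.00 → $545.46

$137.00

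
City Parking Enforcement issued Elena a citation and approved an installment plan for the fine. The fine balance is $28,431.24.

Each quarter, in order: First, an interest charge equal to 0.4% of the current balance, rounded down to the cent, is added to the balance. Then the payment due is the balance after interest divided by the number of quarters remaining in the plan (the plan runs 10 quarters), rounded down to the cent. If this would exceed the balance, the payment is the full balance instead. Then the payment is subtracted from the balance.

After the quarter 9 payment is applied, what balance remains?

$2,947.13

Quarter 1: $28,431.24 +$113.72 interest = $28,544.96; pay $2,854.49 → $25,690.47
Quarter 2: $25,690.47 +$102.76 interest = $25,793.23; pay $2,865.91 → $22,927.32
Quarter 3: $22,927.32 +$91.70 interest = $23,019.02; pay $2,877.37 → $20,141.65
Quarter 4: $20,141.65 +$80.56 interest = $20,222.21; pay $2,888.88 → $17,333.33
Quarter 5: $17,333.33 +$69.33 interest = $17,402.66; pay $2,900.44 → $14,502.22
Quarter 6: $14,502.22 +$58.00 interest = $14,560.22; pay $2,912.04 → $11,648.18
Quarter 7: $11,648.18 +$46.59 interest = $11,694.77; pay $2,923.69 → $8,771.08
Quarter 8: $8,771.08 +$35.08 interest = $8,806.16; pay $2,935.38 → $5,870.78
Quarter 9: $5,870.78 +$23.48 interest = $5,894.26; pay $2,947.13 → $2,947.13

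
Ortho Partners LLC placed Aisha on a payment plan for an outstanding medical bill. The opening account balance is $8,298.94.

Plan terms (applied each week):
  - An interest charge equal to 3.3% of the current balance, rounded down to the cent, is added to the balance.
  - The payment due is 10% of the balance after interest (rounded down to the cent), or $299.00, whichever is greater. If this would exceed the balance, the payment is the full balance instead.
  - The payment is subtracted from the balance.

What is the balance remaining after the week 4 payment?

$6,200.03

Week 1: $8,298.94 +$273.86 interest = $8,572.80; pay $857.28 → $7,715.52
Week 2: $7,715.52 +$254.61 interest = $7,970.13; pay $797.01 → $7,173.12
Week 3: $7,173.12 +$236.71 interest = $7,409.83; pay $740.98 → $6,668.85
Week 4: $6,668.85 +$220.07 interest = $6,888.92; pay $688.89 → $6,200.03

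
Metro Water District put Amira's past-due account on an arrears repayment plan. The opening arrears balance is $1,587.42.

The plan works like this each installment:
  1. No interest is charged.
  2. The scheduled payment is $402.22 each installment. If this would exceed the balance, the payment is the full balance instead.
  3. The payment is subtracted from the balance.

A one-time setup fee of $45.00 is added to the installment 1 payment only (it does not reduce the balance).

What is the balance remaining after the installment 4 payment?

$0.00

Installment 1: opening $1,587.42; payment $402.22 (+ $45.00 fee); balance $1,185.20
Installment 2: opening $1,185.20; payment $402.22; balance $782.98
Installment 3: opening $782.98; payment $402.22; balance $380.76
Installment 4: opening $380.76; payment $380.76; balance $0.00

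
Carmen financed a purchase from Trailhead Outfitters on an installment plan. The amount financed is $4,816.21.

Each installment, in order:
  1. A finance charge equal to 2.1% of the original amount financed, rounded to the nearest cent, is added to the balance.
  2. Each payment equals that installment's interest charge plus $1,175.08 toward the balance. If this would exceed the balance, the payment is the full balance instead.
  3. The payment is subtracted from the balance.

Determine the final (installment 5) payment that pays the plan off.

$217.03

Installment 1: $4,816.21 +$101.14 interest = $4,917.35; pay $1,276.22 → $3,641.13
Installment 2: $3,641.13 +$101.14 interest = $3,742.27; pay $1,276.22 → $2,466.05
Installment 3: $2,466.05 +$101.14 interest = $2,567.19; pay $1,276.22 → $1,290.97
Installment 4: $1,290.97 +$101.14 interest = $1,392.11; pay $1,276.22 → $115.89
Installment 5: $115.89 +$101.14 interest = $217.03; pay $217.03 → $0.00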